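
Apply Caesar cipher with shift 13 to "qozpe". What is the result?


Caesar cipher: shift "qozpe" by 13
  'q' (pos 16) + 13 = pos 3 = 'd'
  'o' (pos 14) + 13 = pos 1 = 'b'
  'z' (pos 25) + 13 = pos 12 = 'm'
  'p' (pos 15) + 13 = pos 2 = 'c'
  'e' (pos 4) + 13 = pos 17 = 'r'
Result: dbmcr

dbmcr


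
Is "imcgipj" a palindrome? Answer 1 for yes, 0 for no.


Input: imcgipj
Reversed: jpigcmi
  Compare pos 0 ('i') with pos 6 ('j'): MISMATCH
  Compare pos 1 ('m') with pos 5 ('p'): MISMATCH
  Compare pos 2 ('c') with pos 4 ('i'): MISMATCH
Result: not a palindrome

0


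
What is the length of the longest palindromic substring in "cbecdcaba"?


Input: "cbecdcaba"
Checking substrings for palindromes:
  [3:6] "cdc" (len 3) => palindrome
  [6:9] "aba" (len 3) => palindrome
Longest palindromic substring: "cdc" with length 3

3


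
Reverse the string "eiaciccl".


Input: eiaciccl
Reading characters right to left:
  Position 7: 'l'
  Position 6: 'c'
  Position 5: 'c'
  Position 4: 'i'
  Position 3: 'c'
  Position 2: 'a'
  Position 1: 'i'
  Position 0: 'e'
Reversed: lccicaie

lccicaie


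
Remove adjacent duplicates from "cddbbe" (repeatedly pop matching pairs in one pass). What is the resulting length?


Input: cddbbe
Stack-based adjacent duplicate removal:
  Read 'c': push. Stack: c
  Read 'd': push. Stack: cd
  Read 'd': matches stack top 'd' => pop. Stack: c
  Read 'b': push. Stack: cb
  Read 'b': matches stack top 'b' => pop. Stack: c
  Read 'e': push. Stack: ce
Final stack: "ce" (length 2)

2


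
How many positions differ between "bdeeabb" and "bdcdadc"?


Comparing "bdeeabb" and "bdcdadc" position by position:
  Position 0: 'b' vs 'b' => same
  Position 1: 'd' vs 'd' => same
  Position 2: 'e' vs 'c' => DIFFER
  Position 3: 'e' vs 'd' => DIFFER
  Position 4: 'a' vs 'a' => same
  Position 5: 'b' vs 'd' => DIFFER
  Position 6: 'b' vs 'c' => DIFFER
Positions that differ: 4

4


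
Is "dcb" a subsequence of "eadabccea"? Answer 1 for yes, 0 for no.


Check if "dcb" is a subsequence of "eadabccea"
Greedy scan:
  Position 0 ('e'): no match needed
  Position 1 ('a'): no match needed
  Position 2 ('d'): matches sub[0] = 'd'
  Position 3 ('a'): no match needed
  Position 4 ('b'): no match needed
  Position 5 ('c'): matches sub[1] = 'c'
  Position 6 ('c'): no match needed
  Position 7 ('e'): no match needed
  Position 8 ('a'): no match needed
Only matched 2/3 characters => not a subsequence

0


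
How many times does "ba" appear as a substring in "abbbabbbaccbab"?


Searching for "ba" in "abbbabbbaccbab"
Scanning each position:
  Position 0: "ab" => no
  Position 1: "bb" => no
  Position 2: "bb" => no
  Position 3: "ba" => MATCH
  Position 4: "ab" => no
  Position 5: "bb" => no
  Position 6: "bb" => no
  Position 7: "ba" => MATCH
  Position 8: "ac" => no
  Position 9: "cc" => no
  Position 10: "cb" => no
  Position 11: "ba" => MATCH
  Position 12: "ab" => no
Total occurrences: 3

3


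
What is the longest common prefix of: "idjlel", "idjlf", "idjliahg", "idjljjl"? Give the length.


Words: idjlel, idjlf, idjliahg, idjljjl
  Position 0: all 'i' => match
  Position 1: all 'd' => match
  Position 2: all 'j' => match
  Position 3: all 'l' => match
  Position 4: ('e', 'f', 'i', 'j') => mismatch, stop
LCP = "idjl" (length 4)

4


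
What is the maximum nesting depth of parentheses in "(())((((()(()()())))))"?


Input: "(())((((()(()()())))))"
Tracking depth:
  Position 0 '(': depth becomes 1
  Position 1 '(': depth becomes 2
  Position 2 ')': depth becomes 1
  Position 3 ')': depth becomes 0
  Position 4 '(': depth becomes 1
  Position 5 '(': depth becomes 2
  Position 6 '(': depth becomes 3
  Position 7 '(': depth becomes 4
  Position 8 '(': depth becomes 5
  Position 9 ')': depth becomes 4
  Position 10 '(': depth becomes 5
  Position 11 '(': depth becomes 6
  Position 12 ')': depth becomes 5
  Position 13 '(': depth becomes 6
  Position 14 ')': depth becomes 5
  Position 15 '(': depth becomes 6
  Position 16 ')': depth becomes 5
  Position 17 ')': depth becomes 4
  Position 18 ')': depth becomes 3
  Position 19 ')': depth becomes 2
  Position 20 ')': depth becomes 1
  Position 21 ')': depth becomes 0
Maximum depth reached: 6

6


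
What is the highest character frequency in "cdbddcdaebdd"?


Input: cdbddcdaebdd
Character counts:
  'a': 1
  'b': 2
  'c': 2
  'd': 6
  'e': 1
Maximum frequency: 6

6


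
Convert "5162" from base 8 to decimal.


Input: "5162" in base 8
Positional expansion:
  Digit '5' (value 5) x 8^3 = 2560
  Digit '1' (value 1) x 8^2 = 64
  Digit '6' (value 6) x 8^1 = 48
  Digit '2' (value 2) x 8^0 = 2
Sum = 2674

2674


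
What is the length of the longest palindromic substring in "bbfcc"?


Input: "bbfcc"
Checking substrings for palindromes:
  [0:2] "bb" (len 2) => palindrome
  [3:5] "cc" (len 2) => palindrome
Longest palindromic substring: "bb" with length 2

2


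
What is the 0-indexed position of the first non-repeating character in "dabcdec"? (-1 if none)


Input: dabcdec
Character frequencies:
  'a': 1
  'b': 1
  'c': 2
  'd': 2
  'e': 1
Scanning left to right for freq == 1:
  Position 0 ('d'): freq=2, skip
  Position 1 ('a'): unique! => answer = 1

1


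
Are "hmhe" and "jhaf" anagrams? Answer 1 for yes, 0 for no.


Strings: "hmhe", "jhaf"
Sorted first:  ehhm
Sorted second: afhj
Differ at position 0: 'e' vs 'a' => not anagrams

0


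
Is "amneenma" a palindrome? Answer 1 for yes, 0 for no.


Input: amneenma
Reversed: amneenma
  Compare pos 0 ('a') with pos 7 ('a'): match
  Compare pos 1 ('m') with pos 6 ('m'): match
  Compare pos 2 ('n') with pos 5 ('n'): match
  Compare pos 3 ('e') with pos 4 ('e'): match
Result: palindrome

1


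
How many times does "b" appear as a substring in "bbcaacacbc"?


Searching for "b" in "bbcaacacbc"
Scanning each position:
  Position 0: "b" => MATCH
  Position 1: "b" => MATCH
  Position 2: "c" => no
  Position 3: "a" => no
  Position 4: "a" => no
  Position 5: "c" => no
  Position 6: "a" => no
  Position 7: "c" => no
  Position 8: "b" => MATCH
  Position 9: "c" => no
Total occurrences: 3

3


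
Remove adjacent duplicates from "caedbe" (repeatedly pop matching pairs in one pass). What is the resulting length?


Input: caedbe
Stack-based adjacent duplicate removal:
  Read 'c': push. Stack: c
  Read 'a': push. Stack: ca
  Read 'e': push. Stack: cae
  Read 'd': push. Stack: caed
  Read 'b': push. Stack: caedb
  Read 'e': push. Stack: caedbe
Final stack: "caedbe" (length 6)

6


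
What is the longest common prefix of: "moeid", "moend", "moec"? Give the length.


Words: moeid, moend, moec
  Position 0: all 'm' => match
  Position 1: all 'o' => match
  Position 2: all 'e' => match
  Position 3: ('i', 'n', 'c') => mismatch, stop
LCP = "moe" (length 3)

3


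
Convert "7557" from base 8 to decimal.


Input: "7557" in base 8
Positional expansion:
  Digit '7' (value 7) x 8^3 = 3584
  Digit '5' (value 5) x 8^2 = 320
  Digit '5' (value 5) x 8^1 = 40
  Digit '7' (value 7) x 8^0 = 7
Sum = 3951

3951


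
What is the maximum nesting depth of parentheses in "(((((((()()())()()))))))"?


Input: "(((((((()()())()()))))))"
Tracking depth:
  Position 0 '(': depth becomes 1
  Position 1 '(': depth becomes 2
  Position 2 '(': depth becomes 3
  Position 3 '(': depth becomes 4
  Position 4 '(': depth becomes 5
  Position 5 '(': depth becomes 6
  Position 6 '(': depth becomes 7
  Position 7 '(': depth becomes 8
  Position 8 ')': depth becomes 7
  Position 9 '(': depth becomes 8
  Position 10 ')': depth becomes 7
  Position 11 '(': depth becomes 8
  Position 12 ')': depth becomes 7
  Position 13 ')': depth becomes 6
  Position 14 '(': depth becomes 7
  Position 15 ')': depth becomes 6
  Position 16 '(': depth becomes 7
  Position 17 ')': depth becomes 6
  Position 18 ')': depth becomes 5
  Position 19 ')': depth becomes 4
  Position 20 ')': depth becomes 3
  Position 21 ')': depth becomes 2
  Position 22 ')': depth becomes 1
  Position 23 ')': depth becomes 0
Maximum depth reached: 8

8


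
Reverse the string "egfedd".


Input: egfedd
Reading characters right to left:
  Position 5: 'd'
  Position 4: 'd'
  Position 3: 'e'
  Position 2: 'f'
  Position 1: 'g'
  Position 0: 'e'
Reversed: ddefge

ddefge


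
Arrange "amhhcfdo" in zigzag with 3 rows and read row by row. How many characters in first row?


Zigzag "amhhcfdo" into 3 rows:
Placing characters:
  'a' => row 0
  'm' => row 1
  'h' => row 2
  'h' => row 1
  'c' => row 0
  'f' => row 1
  'd' => row 2
  'o' => row 1
Rows:
  Row 0: "ac"
  Row 1: "mhfo"
  Row 2: "hd"
First row length: 2

2


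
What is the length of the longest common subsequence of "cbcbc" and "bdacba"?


LCS of "cbcbc" and "bdacba"
DP table:
           b    d    a    c    b    a
      0    0    0    0    0    0    0
  c   0    0    0    0    1    1    1
  b   0    1    1    1    1    2    2
  c   0    1    1    1    2    2    2
  b   0    1    1    1    2    3    3
  c   0    1    1    1    2    3    3
LCS length = dp[5][6] = 3

3


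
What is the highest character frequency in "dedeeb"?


Input: dedeeb
Character counts:
  'b': 1
  'd': 2
  'e': 3
Maximum frequency: 3

3


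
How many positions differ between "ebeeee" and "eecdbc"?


Comparing "ebeeee" and "eecdbc" position by position:
  Position 0: 'e' vs 'e' => same
  Position 1: 'b' vs 'e' => DIFFER
  Position 2: 'e' vs 'c' => DIFFER
  Position 3: 'e' vs 'd' => DIFFER
  Position 4: 'e' vs 'b' => DIFFER
  Position 5: 'e' vs 'c' => DIFFER
Positions that differ: 5

5


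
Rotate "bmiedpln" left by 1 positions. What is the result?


Input: "bmiedpln", rotate left by 1
First 1 characters: "b"
Remaining characters: "miedpln"
Concatenate remaining + first: "miedpln" + "b" = "miedplnb"

miedplnb


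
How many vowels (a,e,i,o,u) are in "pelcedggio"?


Input: pelcedggio
Checking each character:
  'p' at position 0: consonant
  'e' at position 1: vowel (running total: 1)
  'l' at position 2: consonant
  'c' at position 3: consonant
  'e' at position 4: vowel (running total: 2)
  'd' at position 5: consonant
  'g' at position 6: consonant
  'g' at position 7: consonant
  'i' at position 8: vowel (running total: 3)
  'o' at position 9: vowel (running total: 4)
Total vowels: 4

4


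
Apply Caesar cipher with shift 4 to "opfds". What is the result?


Caesar cipher: shift "opfds" by 4
  'o' (pos 14) + 4 = pos 18 = 's'
  'p' (pos 15) + 4 = pos 19 = 't'
  'f' (pos 5) + 4 = pos 9 = 'j'
  'd' (pos 3) + 4 = pos 7 = 'h'
  's' (pos 18) + 4 = pos 22 = 'w'
Result: stjhw

stjhw


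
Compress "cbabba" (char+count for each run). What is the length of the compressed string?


Input: cbabba
Runs:
  'c' x 1 => "c1"
  'b' x 1 => "b1"
  'a' x 1 => "a1"
  'b' x 2 => "b2"
  'a' x 1 => "a1"
Compressed: "c1b1a1b2a1"
Compressed length: 10

10


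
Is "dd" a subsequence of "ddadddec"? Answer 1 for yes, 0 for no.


Check if "dd" is a subsequence of "ddadddec"
Greedy scan:
  Position 0 ('d'): matches sub[0] = 'd'
  Position 1 ('d'): matches sub[1] = 'd'
  Position 2 ('a'): no match needed
  Position 3 ('d'): no match needed
  Position 4 ('d'): no match needed
  Position 5 ('d'): no match needed
  Position 6 ('e'): no match needed
  Position 7 ('c'): no match needed
All 2 characters matched => is a subsequence

1


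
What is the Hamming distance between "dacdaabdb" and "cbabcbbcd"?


Comparing "dacdaabdb" and "cbabcbbcd" position by position:
  Position 0: 'd' vs 'c' => differ
  Position 1: 'a' vs 'b' => differ
  Position 2: 'c' vs 'a' => differ
  Position 3: 'd' vs 'b' => differ
  Position 4: 'a' vs 'c' => differ
  Position 5: 'a' vs 'b' => differ
  Position 6: 'b' vs 'b' => same
  Position 7: 'd' vs 'c' => differ
  Position 8: 'b' vs 'd' => differ
Total differences (Hamming distance): 8

8


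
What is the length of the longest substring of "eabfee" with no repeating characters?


Input: "eabfee"
Sliding window (track last position of each char):
  Position 0 ('e'): window [0,0] length 1 -- new best
  Position 1 ('a'): window [0,1] length 2 -- new best
  Position 2 ('b'): window [0,2] length 3 -- new best
  Position 3 ('f'): window [0,3] length 4 -- new best
  Position 4 ('e'): repeat (last at 0), move window start to 1
  Position 4 ('e'): window [1,4] length 4
  Position 5 ('e'): repeat (last at 4), move window start to 5
  Position 5 ('e'): window [5,5] length 1
Longest substring with no repeats: "eabf" with length 4

4


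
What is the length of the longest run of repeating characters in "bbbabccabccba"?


Input: "bbbabccabccba"
Scanning for longest run:
  Position 1 ('b'): continues run of 'b', length=2
  Position 2 ('b'): continues run of 'b', length=3
  Position 3 ('a'): new char, reset run to 1
  Position 4 ('b'): new char, reset run to 1
  Position 5 ('c'): new char, reset run to 1
  Position 6 ('c'): continues run of 'c', length=2
  Position 7 ('a'): new char, reset run to 1
  Position 8 ('b'): new char, reset run to 1
  Position 9 ('c'): new char, reset run to 1
  Position 10 ('c'): continues run of 'c', length=2
  Position 11 ('b'): new char, reset run to 1
  Position 12 ('a'): new char, reset run to 1
Longest run: 'b' with length 3

3


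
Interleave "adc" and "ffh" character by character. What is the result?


Interleaving "adc" and "ffh":
  Position 0: 'a' from first, 'f' from second => "af"
  Position 1: 'd' from first, 'f' from second => "df"
  Position 2: 'c' from first, 'h' from second => "ch"
Result: afdfch

afdfch


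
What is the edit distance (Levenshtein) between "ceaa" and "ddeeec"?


Computing edit distance: "ceaa" -> "ddeeec"
DP table:
           d    d    e    e    e    c
      0    1    2    3    4    5    6
  c   1    1    2    3    4    5    5
  e   2    2    2    2    3    4    5
  a   3    3    3    3    3    4    5
  a   4    4    4    4    4    4    5
Edit distance = dp[4][6] = 5

5


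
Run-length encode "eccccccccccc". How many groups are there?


Input: eccccccccccc
Scanning for consecutive runs:
  Group 1: 'e' x 1 (positions 0-0)
  Group 2: 'c' x 11 (positions 1-11)
Total groups: 2

2


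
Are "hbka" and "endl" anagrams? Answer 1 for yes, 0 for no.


Strings: "hbka", "endl"
Sorted first:  abhk
Sorted second: deln
Differ at position 0: 'a' vs 'd' => not anagrams

0


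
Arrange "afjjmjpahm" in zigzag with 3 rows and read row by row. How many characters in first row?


Zigzag "afjjmjpahm" into 3 rows:
Placing characters:
  'a' => row 0
  'f' => row 1
  'j' => row 2
  'j' => row 1
  'm' => row 0
  'j' => row 1
  'p' => row 2
  'a' => row 1
  'h' => row 0
  'm' => row 1
Rows:
  Row 0: "amh"
  Row 1: "fjjam"
  Row 2: "jp"
First row length: 3

3


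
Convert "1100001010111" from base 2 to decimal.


Input: "1100001010111" in base 2
Positional expansion:
  Digit '1' (value 1) x 2^12 = 4096
  Digit '1' (value 1) x 2^11 = 2048
  Digit '0' (value 0) x 2^10 = 0
  Digit '0' (value 0) x 2^9 = 0
  Digit '0' (value 0) x 2^8 = 0
  Digit '0' (value 0) x 2^7 = 0
  Digit '1' (value 1) x 2^6 = 64
  Digit '0' (value 0) x 2^5 = 0
  Digit '1' (value 1) x 2^4 = 16
  Digit '0' (value 0) x 2^3 = 0
  Digit '1' (value 1) x 2^2 = 4
  Digit '1' (value 1) x 2^1 = 2
  Digit '1' (value 1) x 2^0 = 1
Sum = 6231

6231


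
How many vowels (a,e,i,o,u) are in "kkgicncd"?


Input: kkgicncd
Checking each character:
  'k' at position 0: consonant
  'k' at position 1: consonant
  'g' at position 2: consonant
  'i' at position 3: vowel (running total: 1)
  'c' at position 4: consonant
  'n' at position 5: consonant
  'c' at position 6: consonant
  'd' at position 7: consonant
Total vowels: 1

1


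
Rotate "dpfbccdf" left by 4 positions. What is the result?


Input: "dpfbccdf", rotate left by 4
First 4 characters: "dpfb"
Remaining characters: "ccdf"
Concatenate remaining + first: "ccdf" + "dpfb" = "ccdfdpfb"

ccdfdpfb


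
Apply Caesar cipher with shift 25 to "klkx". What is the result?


Caesar cipher: shift "klkx" by 25
  'k' (pos 10) + 25 = pos 9 = 'j'
  'l' (pos 11) + 25 = pos 10 = 'k'
  'k' (pos 10) + 25 = pos 9 = 'j'
  'x' (pos 23) + 25 = pos 22 = 'w'
Result: jkjw

jkjw


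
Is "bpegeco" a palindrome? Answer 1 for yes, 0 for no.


Input: bpegeco
Reversed: ocegepb
  Compare pos 0 ('b') with pos 6 ('o'): MISMATCH
  Compare pos 1 ('p') with pos 5 ('c'): MISMATCH
  Compare pos 2 ('e') with pos 4 ('e'): match
Result: not a palindrome

0


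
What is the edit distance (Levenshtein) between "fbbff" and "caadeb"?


Computing edit distance: "fbbff" -> "caadeb"
DP table:
           c    a    a    d    e    b
      0    1    2    3    4    5    6
  f   1    1    2    3    4    5    6
  b   2    2    2    3    4    5    5
  b   3    3    3    3    4    5    5
  f   4    4    4    4    4    5    6
  f   5    5    5    5    5    5    6
Edit distance = dp[5][6] = 6

6


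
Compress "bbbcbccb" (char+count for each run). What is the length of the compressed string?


Input: bbbcbccb
Runs:
  'b' x 3 => "b3"
  'c' x 1 => "c1"
  'b' x 1 => "b1"
  'c' x 2 => "c2"
  'b' x 1 => "b1"
Compressed: "b3c1b1c2b1"
Compressed length: 10

10


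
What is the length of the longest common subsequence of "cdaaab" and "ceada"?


LCS of "cdaaab" and "ceada"
DP table:
           c    e    a    d    a
      0    0    0    0    0    0
  c   0    1    1    1    1    1
  d   0    1    1    1    2    2
  a   0    1    1    2    2    3
  a   0    1    1    2    2    3
  a   0    1    1    2    2    3
  b   0    1    1    2    2    3
LCS length = dp[6][5] = 3

3


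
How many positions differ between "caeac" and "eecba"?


Comparing "caeac" and "eecba" position by position:
  Position 0: 'c' vs 'e' => DIFFER
  Position 1: 'a' vs 'e' => DIFFER
  Position 2: 'e' vs 'c' => DIFFER
  Position 3: 'a' vs 'b' => DIFFER
  Position 4: 'c' vs 'a' => DIFFER
Positions that differ: 5

5


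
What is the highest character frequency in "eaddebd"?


Input: eaddebd
Character counts:
  'a': 1
  'b': 1
  'd': 3
  'e': 2
Maximum frequency: 3

3


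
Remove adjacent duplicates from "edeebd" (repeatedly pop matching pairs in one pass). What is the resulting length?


Input: edeebd
Stack-based adjacent duplicate removal:
  Read 'e': push. Stack: e
  Read 'd': push. Stack: ed
  Read 'e': push. Stack: ede
  Read 'e': matches stack top 'e' => pop. Stack: ed
  Read 'b': push. Stack: edb
  Read 'd': push. Stack: edbd
Final stack: "edbd" (length 4)

4


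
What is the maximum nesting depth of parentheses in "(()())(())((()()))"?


Input: "(()())(())((()()))"
Tracking depth:
  Position 0 '(': depth becomes 1
  Position 1 '(': depth becomes 2
  Position 2 ')': depth becomes 1
  Position 3 '(': depth becomes 2
  Position 4 ')': depth becomes 1
  Position 5 ')': depth becomes 0
  Position 6 '(': depth becomes 1
  Position 7 '(': depth becomes 2
  Position 8 ')': depth becomes 1
  Position 9 ')': depth becomes 0
  Position 10 '(': depth becomes 1
  Position 11 '(': depth becomes 2
  Position 12 '(': depth becomes 3
  Position 13 ')': depth becomes 2
  Position 14 '(': depth becomes 3
  Position 15 ')': depth becomes 2
  Position 16 ')': depth becomes 1
  Position 17 ')': depth becomes 0
Maximum depth reached: 3

3


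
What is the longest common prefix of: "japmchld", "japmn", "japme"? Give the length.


Words: japmchld, japmn, japme
  Position 0: all 'j' => match
  Position 1: all 'a' => match
  Position 2: all 'p' => match
  Position 3: all 'm' => match
  Position 4: ('c', 'n', 'e') => mismatch, stop
LCP = "japm" (length 4)

4


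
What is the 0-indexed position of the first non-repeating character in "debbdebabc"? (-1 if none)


Input: debbdebabc
Character frequencies:
  'a': 1
  'b': 4
  'c': 1
  'd': 2
  'e': 2
Scanning left to right for freq == 1:
  Position 0 ('d'): freq=2, skip
  Position 1 ('e'): freq=2, skip
  Position 2 ('b'): freq=4, skip
  Position 3 ('b'): freq=4, skip
  Position 4 ('d'): freq=2, skip
  Position 5 ('e'): freq=2, skip
  Position 6 ('b'): freq=4, skip
  Position 7 ('a'): unique! => answer = 7

7


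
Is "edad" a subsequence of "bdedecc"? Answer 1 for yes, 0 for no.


Check if "edad" is a subsequence of "bdedecc"
Greedy scan:
  Position 0 ('b'): no match needed
  Position 1 ('d'): no match needed
  Position 2 ('e'): matches sub[0] = 'e'
  Position 3 ('d'): matches sub[1] = 'd'
  Position 4 ('e'): no match needed
  Position 5 ('c'): no match needed
  Position 6 ('c'): no match needed
Only matched 2/4 characters => not a subsequence

0


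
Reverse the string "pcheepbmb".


Input: pcheepbmb
Reading characters right to left:
  Position 8: 'b'
  Position 7: 'm'
  Position 6: 'b'
  Position 5: 'p'
  Position 4: 'e'
  Position 3: 'e'
  Position 2: 'h'
  Position 1: 'c'
  Position 0: 'p'
Reversed: bmbpeehcp

bmbpeehcp


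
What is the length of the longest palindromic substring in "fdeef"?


Input: "fdeef"
Checking substrings for palindromes:
  [2:4] "ee" (len 2) => palindrome
Longest palindromic substring: "ee" with length 2

2


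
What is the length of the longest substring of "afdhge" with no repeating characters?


Input: "afdhge"
Sliding window (track last position of each char):
  Position 0 ('a'): window [0,0] length 1 -- new best
  Position 1 ('f'): window [0,1] length 2 -- new best
  Position 2 ('d'): window [0,2] length 3 -- new best
  Position 3 ('h'): window [0,3] length 4 -- new best
  Position 4 ('g'): window [0,4] length 5 -- new best
  Position 5 ('e'): window [0,5] length 6 -- new best
Longest substring with no repeats: "afdhge" with length 6

6


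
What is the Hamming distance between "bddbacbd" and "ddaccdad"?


Comparing "bddbacbd" and "ddaccdad" position by position:
  Position 0: 'b' vs 'd' => differ
  Position 1: 'd' vs 'd' => same
  Position 2: 'd' vs 'a' => differ
  Position 3: 'b' vs 'c' => differ
  Position 4: 'a' vs 'c' => differ
  Position 5: 'c' vs 'd' => differ
  Position 6: 'b' vs 'a' => differ
  Position 7: 'd' vs 'd' => same
Total differences (Hamming distance): 6

6


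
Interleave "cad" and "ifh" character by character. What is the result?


Interleaving "cad" and "ifh":
  Position 0: 'c' from first, 'i' from second => "ci"
  Position 1: 'a' from first, 'f' from second => "af"
  Position 2: 'd' from first, 'h' from second => "dh"
Result: ciafdh

ciafdh


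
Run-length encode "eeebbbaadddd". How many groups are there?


Input: eeebbbaadddd
Scanning for consecutive runs:
  Group 1: 'e' x 3 (positions 0-2)
  Group 2: 'b' x 3 (positions 3-5)
  Group 3: 'a' x 2 (positions 6-7)
  Group 4: 'd' x 4 (positions 8-11)
Total groups: 4

4


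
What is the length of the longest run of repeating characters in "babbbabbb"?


Input: "babbbabbb"
Scanning for longest run:
  Position 1 ('a'): new char, reset run to 1
  Position 2 ('b'): new char, reset run to 1
  Position 3 ('b'): continues run of 'b', length=2
  Position 4 ('b'): continues run of 'b', length=3
  Position 5 ('a'): new char, reset run to 1
  Position 6 ('b'): new char, reset run to 1
  Position 7 ('b'): continues run of 'b', length=2
  Position 8 ('b'): continues run of 'b', length=3
Longest run: 'b' with length 3

3


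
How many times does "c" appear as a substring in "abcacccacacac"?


Searching for "c" in "abcacccacacac"
Scanning each position:
  Position 0: "a" => no
  Position 1: "b" => no
  Position 2: "c" => MATCH
  Position 3: "a" => no
  Position 4: "c" => MATCH
  Position 5: "c" => MATCH
  Position 6: "c" => MATCH
  Position 7: "a" => no
  Position 8: "c" => MATCH
  Position 9: "a" => no
  Position 10: "c" => MATCH
  Position 11: "a" => no
  Position 12: "c" => MATCH
Total occurrences: 7

7


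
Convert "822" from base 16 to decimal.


Input: "822" in base 16
Positional expansion:
  Digit '8' (value 8) x 16^2 = 2048
  Digit '2' (value 2) x 16^1 = 32
  Digit '2' (value 2) x 16^0 = 2
Sum = 2082

2082


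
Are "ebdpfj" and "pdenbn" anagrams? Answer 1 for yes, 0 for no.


Strings: "ebdpfj", "pdenbn"
Sorted first:  bdefjp
Sorted second: bdennp
Differ at position 3: 'f' vs 'n' => not anagrams

0


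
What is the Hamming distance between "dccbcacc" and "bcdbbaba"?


Comparing "dccbcacc" and "bcdbbaba" position by position:
  Position 0: 'd' vs 'b' => differ
  Position 1: 'c' vs 'c' => same
  Position 2: 'c' vs 'd' => differ
  Position 3: 'b' vs 'b' => same
  Position 4: 'c' vs 'b' => differ
  Position 5: 'a' vs 'a' => same
  Position 6: 'c' vs 'b' => differ
  Position 7: 'c' vs 'a' => differ
Total differences (Hamming distance): 5

5


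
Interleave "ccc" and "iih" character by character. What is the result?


Interleaving "ccc" and "iih":
  Position 0: 'c' from first, 'i' from second => "ci"
  Position 1: 'c' from first, 'i' from second => "ci"
  Position 2: 'c' from first, 'h' from second => "ch"
Result: cicich

cicich


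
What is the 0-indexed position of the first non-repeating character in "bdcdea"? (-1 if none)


Input: bdcdea
Character frequencies:
  'a': 1
  'b': 1
  'c': 1
  'd': 2
  'e': 1
Scanning left to right for freq == 1:
  Position 0 ('b'): unique! => answer = 0

0


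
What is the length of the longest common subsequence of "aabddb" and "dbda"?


LCS of "aabddb" and "dbda"
DP table:
           d    b    d    a
      0    0    0    0    0
  a   0    0    0    0    1
  a   0    0    0    0    1
  b   0    0    1    1    1
  d   0    1    1    2    2
  d   0    1    1    2    2
  b   0    1    2    2    2
LCS length = dp[6][4] = 2

2


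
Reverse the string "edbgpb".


Input: edbgpb
Reading characters right to left:
  Position 5: 'b'
  Position 4: 'p'
  Position 3: 'g'
  Position 2: 'b'
  Position 1: 'd'
  Position 0: 'e'
Reversed: bpgbde

bpgbde


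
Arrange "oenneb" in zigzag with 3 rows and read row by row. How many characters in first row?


Zigzag "oenneb" into 3 rows:
Placing characters:
  'o' => row 0
  'e' => row 1
  'n' => row 2
  'n' => row 1
  'e' => row 0
  'b' => row 1
Rows:
  Row 0: "oe"
  Row 1: "enb"
  Row 2: "n"
First row length: 2

2


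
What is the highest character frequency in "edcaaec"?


Input: edcaaec
Character counts:
  'a': 2
  'c': 2
  'd': 1
  'e': 2
Maximum frequency: 2

2


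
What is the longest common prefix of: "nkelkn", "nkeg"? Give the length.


Words: nkelkn, nkeg
  Position 0: all 'n' => match
  Position 1: all 'k' => match
  Position 2: all 'e' => match
  Position 3: ('l', 'g') => mismatch, stop
LCP = "nke" (length 3)

3


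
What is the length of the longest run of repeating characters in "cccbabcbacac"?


Input: "cccbabcbacac"
Scanning for longest run:
  Position 1 ('c'): continues run of 'c', length=2
  Position 2 ('c'): continues run of 'c', length=3
  Position 3 ('b'): new char, reset run to 1
  Position 4 ('a'): new char, reset run to 1
  Position 5 ('b'): new char, reset run to 1
  Position 6 ('c'): new char, reset run to 1
  Position 7 ('b'): new char, reset run to 1
  Position 8 ('a'): new char, reset run to 1
  Position 9 ('c'): new char, reset run to 1
  Position 10 ('a'): new char, reset run to 1
  Position 11 ('c'): new char, reset run to 1
Longest run: 'c' with length 3

3


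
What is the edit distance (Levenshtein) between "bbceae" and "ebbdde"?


Computing edit distance: "bbceae" -> "ebbdde"
DP table:
           e    b    b    d    d    e
      0    1    2    3    4    5    6
  b   1    1    1    2    3    4    5
  b   2    2    1    1    2    3    4
  c   3    3    2    2    2    3    4
  e   4    3    3    3    3    3    3
  a   5    4    4    4    4    4    4
  e   6    5    5    5    5    5    4
Edit distance = dp[6][6] = 4

4


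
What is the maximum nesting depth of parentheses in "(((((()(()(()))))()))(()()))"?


Input: "(((((()(()(()))))()))(()()))"
Tracking depth:
  Position 0 '(': depth becomes 1
  Position 1 '(': depth becomes 2
  Position 2 '(': depth becomes 3
  Position 3 '(': depth becomes 4
  Position 4 '(': depth becomes 5
  Position 5 '(': depth becomes 6
  Position 6 ')': depth becomes 5
  Position 7 '(': depth becomes 6
  Position 8 '(': depth becomes 7
  Position 9 ')': depth becomes 6
  Position 10 '(': depth becomes 7
  Position 11 '(': depth becomes 8
  Position 12 ')': depth becomes 7
  Position 13 ')': depth becomes 6
  Position 14 ')': depth becomes 5
  Position 15 ')': depth becomes 4
  Position 16 ')': depth becomes 3
  Position 17 '(': depth becomes 4
  Position 18 ')': depth becomes 3
  Position 19 ')': depth becomes 2
  Position 20 ')': depth becomes 1
  Position 21 '(': depth becomes 2
  Position 22 '(': depth becomes 3
  Position 23 ')': depth becomes 2
  Position 24 '(': depth becomes 3
  Position 25 ')': depth becomes 2
  Position 26 ')': depth becomes 1
  Position 27 ')': depth becomes 0
Maximum depth reached: 8

8


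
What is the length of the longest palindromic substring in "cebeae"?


Input: "cebeae"
Checking substrings for palindromes:
  [1:4] "ebe" (len 3) => palindrome
  [3:6] "eae" (len 3) => palindrome
Longest palindromic substring: "ebe" with length 3

3


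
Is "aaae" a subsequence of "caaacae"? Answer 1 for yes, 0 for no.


Check if "aaae" is a subsequence of "caaacae"
Greedy scan:
  Position 0 ('c'): no match needed
  Position 1 ('a'): matches sub[0] = 'a'
  Position 2 ('a'): matches sub[1] = 'a'
  Position 3 ('a'): matches sub[2] = 'a'
  Position 4 ('c'): no match needed
  Position 5 ('a'): no match needed
  Position 6 ('e'): matches sub[3] = 'e'
All 4 characters matched => is a subsequence

1


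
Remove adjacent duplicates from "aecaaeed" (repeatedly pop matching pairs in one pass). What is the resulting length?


Input: aecaaeed
Stack-based adjacent duplicate removal:
  Read 'a': push. Stack: a
  Read 'e': push. Stack: ae
  Read 'c': push. Stack: aec
  Read 'a': push. Stack: aeca
  Read 'a': matches stack top 'a' => pop. Stack: aec
  Read 'e': push. Stack: aece
  Read 'e': matches stack top 'e' => pop. Stack: aec
  Read 'd': push. Stack: aecd
Final stack: "aecd" (length 4)

4


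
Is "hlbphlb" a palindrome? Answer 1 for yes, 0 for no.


Input: hlbphlb
Reversed: blhpblh
  Compare pos 0 ('h') with pos 6 ('b'): MISMATCH
  Compare pos 1 ('l') with pos 5 ('l'): match
  Compare pos 2 ('b') with pos 4 ('h'): MISMATCH
Result: not a palindrome

0


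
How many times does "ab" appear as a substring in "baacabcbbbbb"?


Searching for "ab" in "baacabcbbbbb"
Scanning each position:
  Position 0: "ba" => no
  Position 1: "aa" => no
  Position 2: "ac" => no
  Position 3: "ca" => no
  Position 4: "ab" => MATCH
  Position 5: "bc" => no
  Position 6: "cb" => no
  Position 7: "bb" => no
  Position 8: "bb" => no
  Position 9: "bb" => no
  Position 10: "bb" => no
Total occurrences: 1

1


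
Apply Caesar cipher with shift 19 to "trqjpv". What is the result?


Caesar cipher: shift "trqjpv" by 19
  't' (pos 19) + 19 = pos 12 = 'm'
  'r' (pos 17) + 19 = pos 10 = 'k'
  'q' (pos 16) + 19 = pos 9 = 'j'
  'j' (pos 9) + 19 = pos 2 = 'c'
  'p' (pos 15) + 19 = pos 8 = 'i'
  'v' (pos 21) + 19 = pos 14 = 'o'
Result: mkjcio

mkjcio


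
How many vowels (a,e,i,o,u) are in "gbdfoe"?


Input: gbdfoe
Checking each character:
  'g' at position 0: consonant
  'b' at position 1: consonant
  'd' at position 2: consonant
  'f' at position 3: consonant
  'o' at position 4: vowel (running total: 1)
  'e' at position 5: vowel (running total: 2)
Total vowels: 2

2


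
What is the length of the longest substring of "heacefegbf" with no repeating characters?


Input: "heacefegbf"
Sliding window (track last position of each char):
  Position 0 ('h'): window [0,0] length 1 -- new best
  Position 1 ('e'): window [0,1] length 2 -- new best
  Position 2 ('a'): window [0,2] length 3 -- new best
  Position 3 ('c'): window [0,3] length 4 -- new best
  Position 4 ('e'): repeat (last at 1), move window start to 2
  Position 4 ('e'): window [2,4] length 3
  Position 5 ('f'): window [2,5] length 4
  Position 6 ('e'): repeat (last at 4), move window start to 5
  Position 6 ('e'): window [5,6] length 2
  Position 7 ('g'): window [5,7] length 3
  Position 8 ('b'): window [5,8] length 4
  Position 9 ('f'): repeat (last at 5), move window start to 6
  Position 9 ('f'): window [6,9] length 4
Longest substring with no repeats: "heac" with length 4

4


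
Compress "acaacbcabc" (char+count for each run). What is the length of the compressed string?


Input: acaacbcabc
Runs:
  'a' x 1 => "a1"
  'c' x 1 => "c1"
  'a' x 2 => "a2"
  'c' x 1 => "c1"
  'b' x 1 => "b1"
  'c' x 1 => "c1"
  'a' x 1 => "a1"
  'b' x 1 => "b1"
  'c' x 1 => "c1"
Compressed: "a1c1a2c1b1c1a1b1c1"
Compressed length: 18

18


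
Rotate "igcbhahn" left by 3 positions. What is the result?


Input: "igcbhahn", rotate left by 3
First 3 characters: "igc"
Remaining characters: "bhahn"
Concatenate remaining + first: "bhahn" + "igc" = "bhahnigc"

bhahnigc


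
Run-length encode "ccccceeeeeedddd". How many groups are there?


Input: ccccceeeeeedddd
Scanning for consecutive runs:
  Group 1: 'c' x 5 (positions 0-4)
  Group 2: 'e' x 6 (positions 5-10)
  Group 3: 'd' x 4 (positions 11-14)
Total groups: 3

3


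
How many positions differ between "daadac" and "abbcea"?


Comparing "daadac" and "abbcea" position by position:
  Position 0: 'd' vs 'a' => DIFFER
  Position 1: 'a' vs 'b' => DIFFER
  Position 2: 'a' vs 'b' => DIFFER
  Position 3: 'd' vs 'c' => DIFFER
  Position 4: 'a' vs 'e' => DIFFER
  Position 5: 'c' vs 'a' => DIFFER
Positions that differ: 6

6


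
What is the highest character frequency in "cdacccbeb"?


Input: cdacccbeb
Character counts:
  'a': 1
  'b': 2
  'c': 4
  'd': 1
  'e': 1
Maximum frequency: 4

4


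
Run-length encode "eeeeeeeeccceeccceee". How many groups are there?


Input: eeeeeeeeccceeccceee
Scanning for consecutive runs:
  Group 1: 'e' x 8 (positions 0-7)
  Group 2: 'c' x 3 (positions 8-10)
  Group 3: 'e' x 2 (positions 11-12)
  Group 4: 'c' x 3 (positions 13-15)
  Group 5: 'e' x 3 (positions 16-18)
Total groups: 5

5


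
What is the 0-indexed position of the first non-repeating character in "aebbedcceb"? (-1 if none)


Input: aebbedcceb
Character frequencies:
  'a': 1
  'b': 3
  'c': 2
  'd': 1
  'e': 3
Scanning left to right for freq == 1:
  Position 0 ('a'): unique! => answer = 0

0


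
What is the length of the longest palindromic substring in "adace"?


Input: "adace"
Checking substrings for palindromes:
  [0:3] "ada" (len 3) => palindrome
Longest palindromic substring: "ada" with length 3

3


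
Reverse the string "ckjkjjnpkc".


Input: ckjkjjnpkc
Reading characters right to left:
  Position 9: 'c'
  Position 8: 'k'
  Position 7: 'p'
  Position 6: 'n'
  Position 5: 'j'
  Position 4: 'j'
  Position 3: 'k'
  Position 2: 'j'
  Position 1: 'k'
  Position 0: 'c'
Reversed: ckpnjjkjkc

ckpnjjkjkc


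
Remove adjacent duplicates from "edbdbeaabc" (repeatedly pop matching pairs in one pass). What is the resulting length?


Input: edbdbeaabc
Stack-based adjacent duplicate removal:
  Read 'e': push. Stack: e
  Read 'd': push. Stack: ed
  Read 'b': push. Stack: edb
  Read 'd': push. Stack: edbd
  Read 'b': push. Stack: edbdb
  Read 'e': push. Stack: edbdbe
  Read 'a': push. Stack: edbdbea
  Read 'a': matches stack top 'a' => pop. Stack: edbdbe
  Read 'b': push. Stack: edbdbeb
  Read 'c': push. Stack: edbdbebc
Final stack: "edbdbebc" (length 8)

8


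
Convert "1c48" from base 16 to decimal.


Input: "1c48" in base 16
Positional expansion:
  Digit '1' (value 1) x 16^3 = 4096
  Digit 'c' (value 12) x 16^2 = 3072
  Digit '4' (value 4) x 16^1 = 64
  Digit '8' (value 8) x 16^0 = 8
Sum = 7240

7240


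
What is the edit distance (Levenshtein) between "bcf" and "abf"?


Computing edit distance: "bcf" -> "abf"
DP table:
           a    b    f
      0    1    2    3
  b   1    1    1    2
  c   2    2    2    2
  f   3    3    3    2
Edit distance = dp[3][3] = 2

2


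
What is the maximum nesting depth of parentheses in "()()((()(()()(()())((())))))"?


Input: "()()((()(()()(()())((())))))"
Tracking depth:
  Position 0 '(': depth becomes 1
  Position 1 ')': depth becomes 0
  Position 2 '(': depth becomes 1
  Position 3 ')': depth becomes 0
  Position 4 '(': depth becomes 1
  Position 5 '(': depth becomes 2
  Position 6 '(': depth becomes 3
  Position 7 ')': depth becomes 2
  Position 8 '(': depth becomes 3
  Position 9 '(': depth becomes 4
  Position 10 ')': depth becomes 3
  Position 11 '(': depth becomes 4
  Position 12 ')': depth becomes 3
  Position 13 '(': depth becomes 4
  Position 14 '(': depth becomes 5
  Position 15 ')': depth becomes 4
  Position 16 '(': depth becomes 5
  Position 17 ')': depth becomes 4
  Position 18 ')': depth becomes 3
  Position 19 '(': depth becomes 4
  Position 20 '(': depth becomes 5
  Position 21 '(': depth becomes 6
  Position 22 ')': depth becomes 5
  Position 23 ')': depth becomes 4
  Position 24 ')': depth becomes 3
  Position 25 ')': depth becomes 2
  Position 26 ')': depth becomes 1
  Position 27 ')': depth becomes 0
Maximum depth reached: 6

6


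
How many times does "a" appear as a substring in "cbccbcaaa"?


Searching for "a" in "cbccbcaaa"
Scanning each position:
  Position 0: "c" => no
  Position 1: "b" => no
  Position 2: "c" => no
  Position 3: "c" => no
  Position 4: "b" => no
  Position 5: "c" => no
  Position 6: "a" => MATCH
  Position 7: "a" => MATCH
  Position 8: "a" => MATCH
Total occurrences: 3

3


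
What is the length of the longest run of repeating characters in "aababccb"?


Input: "aababccb"
Scanning for longest run:
  Position 1 ('a'): continues run of 'a', length=2
  Position 2 ('b'): new char, reset run to 1
  Position 3 ('a'): new char, reset run to 1
  Position 4 ('b'): new char, reset run to 1
  Position 5 ('c'): new char, reset run to 1
  Position 6 ('c'): continues run of 'c', length=2
  Position 7 ('b'): new char, reset run to 1
Longest run: 'a' with length 2

2


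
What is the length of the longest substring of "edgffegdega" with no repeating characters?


Input: "edgffegdega"
Sliding window (track last position of each char):
  Position 0 ('e'): window [0,0] length 1 -- new best
  Position 1 ('d'): window [0,1] length 2 -- new best
  Position 2 ('g'): window [0,2] length 3 -- new best
  Position 3 ('f'): window [0,3] length 4 -- new best
  Position 4 ('f'): repeat (last at 3), move window start to 4
  Position 4 ('f'): window [4,4] length 1
  Position 5 ('e'): window [4,5] length 2
  Position 6 ('g'): window [4,6] length 3
  Position 7 ('d'): window [4,7] length 4
  Position 8 ('e'): repeat (last at 5), move window start to 6
  Position 8 ('e'): window [6,8] length 3
  Position 9 ('g'): repeat (last at 6), move window start to 7
  Position 9 ('g'): window [7,9] length 3
  Position 10 ('a'): window [7,10] length 4
Longest substring with no repeats: "edgf" with length 4

4


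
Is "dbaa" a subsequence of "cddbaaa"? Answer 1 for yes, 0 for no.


Check if "dbaa" is a subsequence of "cddbaaa"
Greedy scan:
  Position 0 ('c'): no match needed
  Position 1 ('d'): matches sub[0] = 'd'
  Position 2 ('d'): no match needed
  Position 3 ('b'): matches sub[1] = 'b'
  Position 4 ('a'): matches sub[2] = 'a'
  Position 5 ('a'): matches sub[3] = 'a'
  Position 6 ('a'): no match needed
All 4 characters matched => is a subsequence

1


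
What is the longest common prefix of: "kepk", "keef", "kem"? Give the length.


Words: kepk, keef, kem
  Position 0: all 'k' => match
  Position 1: all 'e' => match
  Position 2: ('p', 'e', 'm') => mismatch, stop
LCP = "ke" (length 2)

2


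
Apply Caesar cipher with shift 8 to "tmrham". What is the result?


Caesar cipher: shift "tmrham" by 8
  't' (pos 19) + 8 = pos 1 = 'b'
  'm' (pos 12) + 8 = pos 20 = 'u'
  'r' (pos 17) + 8 = pos 25 = 'z'
  'h' (pos 7) + 8 = pos 15 = 'p'
  'a' (pos 0) + 8 = pos 8 = 'i'
  'm' (pos 12) + 8 = pos 20 = 'u'
Result: buzpiu

buzpiu


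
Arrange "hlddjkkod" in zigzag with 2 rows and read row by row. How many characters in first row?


Zigzag "hlddjkkod" into 2 rows:
Placing characters:
  'h' => row 0
  'l' => row 1
  'd' => row 0
  'd' => row 1
  'j' => row 0
  'k' => row 1
  'k' => row 0
  'o' => row 1
  'd' => row 0
Rows:
  Row 0: "hdjkd"
  Row 1: "ldko"
First row length: 5

5
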